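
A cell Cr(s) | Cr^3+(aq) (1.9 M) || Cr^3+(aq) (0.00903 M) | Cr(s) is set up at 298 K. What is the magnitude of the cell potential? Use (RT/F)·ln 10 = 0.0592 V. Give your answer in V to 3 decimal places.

0.046 V

For a concentration cell E°cell = 0, since both electrodes use the same couple.
The compartment with the higher Cr^3+(aq) concentration (1.9 M) acts as the cathode; ions are reduced there and produced at the dilute (0.00903 M) anode.
With n = 3, Ecell = −(0.0592/3)·log([dilute]/[conc]) = −(0.0592/3)·log(0.00903/1.9) = +0.046 V.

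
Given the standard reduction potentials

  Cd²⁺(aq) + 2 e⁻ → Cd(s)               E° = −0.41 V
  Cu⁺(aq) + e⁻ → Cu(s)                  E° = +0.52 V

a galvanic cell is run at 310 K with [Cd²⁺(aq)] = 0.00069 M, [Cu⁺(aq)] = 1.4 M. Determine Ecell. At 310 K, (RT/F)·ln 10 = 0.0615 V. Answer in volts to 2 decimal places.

+1.04 V

Since E°(Cu⁺/Cu) > E°(Cd²⁺/Cd), Cu⁺/Cu serves as the cathode.
E°cell = E°cat − E°an = +0.52 − (−0.41) = +0.93 V; n = 2.
Balancing gives 2 Cu⁺(aq) + Cd(s) → 2 Cu(s) + Cd²⁺(aq); hence Q = [Cd²⁺(aq)] / [Cu⁺(aq)]^2 = 0.000352 (log Q = −3.453).
By the Nernst equation, E = +0.93 − (0.0615/2)·(−3.453) = +1.04 V.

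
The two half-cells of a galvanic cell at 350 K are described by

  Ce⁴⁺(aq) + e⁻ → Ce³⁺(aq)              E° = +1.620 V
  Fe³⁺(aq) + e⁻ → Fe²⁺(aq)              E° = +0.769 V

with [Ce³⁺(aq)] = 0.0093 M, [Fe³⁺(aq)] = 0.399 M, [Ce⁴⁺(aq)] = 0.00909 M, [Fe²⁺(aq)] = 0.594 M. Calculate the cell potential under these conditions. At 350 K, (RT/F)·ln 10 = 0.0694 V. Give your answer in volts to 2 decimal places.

Ce⁴⁺/Ce³⁺ is reduced (cathode, E° = +1.620 V) and Fe³⁺/Fe²⁺ is oxidized (anode).
The standard potential is +1.620 − (+0.769) = +0.851 V and the balanced reaction transfers n = 1 electron.
The balanced reaction is Ce⁴⁺(aq) + Fe²⁺(aq) → Ce³⁺(aq) + Fe³⁺(aq), so Q = ([Ce³⁺(aq)]·[Fe³⁺(aq)]) / ([Ce⁴⁺(aq)]·[Fe²⁺(aq)]) = 0.687 and log Q = −0.163.
E = E° − (0.0694/n)·log Q = +0.851 − (0.0694/1)(−0.163) = +0.86 V.

+0.86 V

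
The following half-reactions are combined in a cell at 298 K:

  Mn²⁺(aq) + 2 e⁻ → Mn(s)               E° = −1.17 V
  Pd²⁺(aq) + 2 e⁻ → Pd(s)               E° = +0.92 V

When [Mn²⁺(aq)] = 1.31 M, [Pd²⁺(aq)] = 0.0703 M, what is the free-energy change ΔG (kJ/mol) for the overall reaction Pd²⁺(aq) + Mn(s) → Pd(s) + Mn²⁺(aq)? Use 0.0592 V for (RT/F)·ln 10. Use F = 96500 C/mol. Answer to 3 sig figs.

The standard cell potential is +0.92 − (−1.17) = +2.09 V, with n = 2 electrons in the balanced equation.
The reaction quotient is [Mn²⁺(aq)] / [Pd²⁺(aq)] = 18.6; by Nernst, E = +2.09 − (0.0592/2)(1.270) = +2.0524 V.
Finally ΔG = −nFE = −(2)(96500 C/mol)(+2.0524 V) = −396 kJ/mol.

−396 kJ/mol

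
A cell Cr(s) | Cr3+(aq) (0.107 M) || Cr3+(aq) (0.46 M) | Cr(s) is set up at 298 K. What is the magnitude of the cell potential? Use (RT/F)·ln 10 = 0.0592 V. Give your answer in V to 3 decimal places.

For a concentration cell E°cell = 0, since both electrodes use the same couple.
The compartment with the higher Cr3+(aq) concentration (0.46 M) acts as the cathode; ions are reduced there and produced at the dilute (0.107 M) anode.
With n = 3, Ecell = −(0.0592/3)·log([dilute]/[conc]) = −(0.0592/3)·log(0.107/0.46) = +0.012 V.

0.012 V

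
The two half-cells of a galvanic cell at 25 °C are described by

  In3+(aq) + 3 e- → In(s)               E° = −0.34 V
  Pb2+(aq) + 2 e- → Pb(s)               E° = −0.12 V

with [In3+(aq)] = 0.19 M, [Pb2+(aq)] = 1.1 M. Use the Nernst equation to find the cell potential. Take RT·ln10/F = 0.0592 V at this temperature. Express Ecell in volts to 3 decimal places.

+0.235 V

Since E°(Pb²⁺/Pb) > E°(In³⁺/In), Pb²⁺/Pb serves as the cathode.
E°cell = −0.12 − (−0.34) = +0.22 V, with n = 6 electrons transferred.
The balanced reaction is 3 Pb2+(aq) + 2 In(s) → 3 Pb(s) + 2 In3+(aq), so Q = [In3+(aq)]^2 / [Pb2+(aq)]^3 = 0.0271 and log Q = −1.567.
By the Nernst equation, E = +0.22 − (0.0592/6)·(−1.567) = +0.235 V.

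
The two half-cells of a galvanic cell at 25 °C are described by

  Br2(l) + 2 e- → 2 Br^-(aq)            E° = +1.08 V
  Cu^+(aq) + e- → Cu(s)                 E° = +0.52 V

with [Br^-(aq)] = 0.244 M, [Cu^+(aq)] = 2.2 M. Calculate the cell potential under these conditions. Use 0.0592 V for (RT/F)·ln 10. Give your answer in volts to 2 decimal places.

Since E°(Br₂/Br⁻) > E°(Cu⁺/Cu), Br₂/Br⁻ serves as the cathode.
E°cell = E°cat − E°an = +1.08 − (+0.52) = +0.56 V; n = 2.
The balanced reaction is Br2(l) + 2 Cu(s) → 2 Br^-(aq) + 2 Cu^+(aq), so Q = [Br^-(aq)]^2·[Cu^+(aq)]^2 = 0.288 and log Q = −0.540.
Applying E = E° − (RT ln10/nF)·log Q gives +0.56 − (0.0592/2)(−0.540) = +0.58 V.

+0.58 V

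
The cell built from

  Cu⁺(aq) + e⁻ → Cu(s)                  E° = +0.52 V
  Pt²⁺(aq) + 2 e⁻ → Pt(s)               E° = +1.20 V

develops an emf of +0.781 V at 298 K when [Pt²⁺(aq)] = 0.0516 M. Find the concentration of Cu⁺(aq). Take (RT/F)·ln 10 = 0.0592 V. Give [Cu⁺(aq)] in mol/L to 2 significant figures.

0.0045 M

Pt²⁺/Pt is the cathode (higher E°); E°cell = +1.20 − (+0.52) = +0.68 V with n = 2.
Since E = E° − (0.0592/n)·log Q, log Q = n(E° − E)/0.0592 = −3.412.
The balanced reaction is Pt²⁺(aq) + 2 Cu(s) → Pt(s) + 2 Cu⁺(aq), so Q = [Cu⁺(aq)]^2 / [Pt²⁺(aq)].
Isolating [Cu⁺(aq)] in Q = 10^{−3.412} yields log [Cu⁺(aq)] = −2.350, i.e. 0.0045 M.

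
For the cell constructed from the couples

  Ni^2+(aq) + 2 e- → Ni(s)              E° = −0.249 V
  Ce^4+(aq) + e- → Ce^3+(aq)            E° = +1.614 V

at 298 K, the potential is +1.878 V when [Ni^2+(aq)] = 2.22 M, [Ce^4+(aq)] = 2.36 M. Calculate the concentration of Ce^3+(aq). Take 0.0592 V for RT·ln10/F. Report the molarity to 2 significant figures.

The Ce⁴⁺/Ce³⁺ couple has the larger reduction potential, so it is the cathode: E°cell = +1.614 − (−0.249) = +1.863 V and n = 2.
From the Nernst equation, log Q = n(E° − E)/0.0592 = 2·(+1.863 − (+1.878))/0.0592 = −0.507.
Balancing electrons gives 2 Ce^4+(aq) + Ni(s) → 2 Ce^3+(aq) + Ni^2+(aq); thus Q = ([Ce^3+(aq)]^2·[Ni^2+(aq)]) / [Ce^4+(aq)]^2.
Solving for the unknown gives log [Ce^3+(aq)] = −0.054, so [Ce^3+(aq)] ≈ 0.88 M.

0.88 M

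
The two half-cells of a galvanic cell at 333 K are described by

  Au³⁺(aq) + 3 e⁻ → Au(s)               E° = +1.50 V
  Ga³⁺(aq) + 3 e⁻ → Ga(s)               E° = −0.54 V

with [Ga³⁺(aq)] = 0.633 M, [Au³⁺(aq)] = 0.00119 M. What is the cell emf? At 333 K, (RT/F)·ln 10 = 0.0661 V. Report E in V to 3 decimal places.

The Au³⁺/Au couple has the more positive E°, so it is the cathode; Ga³⁺/Ga is the anode.
The standard potential is +1.50 − (−0.54) = +2.04 V and the balanced reaction transfers n = 3 electrons.
Balancing gives Au³⁺(aq) + Ga(s) → Au(s) + Ga³⁺(aq); hence Q = [Ga³⁺(aq)] / [Au³⁺(aq)] = 532 (log Q = 2.726).
Applying E = E° − (RT ln10/nF)·log Q gives +2.04 − (0.0661/3)(2.726) = +1.980 V.

+1.980 V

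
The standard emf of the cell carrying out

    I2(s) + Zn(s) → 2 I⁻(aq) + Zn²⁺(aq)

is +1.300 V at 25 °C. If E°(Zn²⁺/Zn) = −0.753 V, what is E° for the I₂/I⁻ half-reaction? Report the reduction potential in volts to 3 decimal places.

+0.547 V

In the reaction as written the I₂/I⁻ couple is reduced (cathode) and Zn²⁺/Zn is oxidized (anode), so E°cell = E°(I₂/I⁻) − E°(Zn²⁺/Zn).
E°(I₂/I⁻) = E°cell + E°(anode) = +1.300 + (−0.753) = +0.547 V.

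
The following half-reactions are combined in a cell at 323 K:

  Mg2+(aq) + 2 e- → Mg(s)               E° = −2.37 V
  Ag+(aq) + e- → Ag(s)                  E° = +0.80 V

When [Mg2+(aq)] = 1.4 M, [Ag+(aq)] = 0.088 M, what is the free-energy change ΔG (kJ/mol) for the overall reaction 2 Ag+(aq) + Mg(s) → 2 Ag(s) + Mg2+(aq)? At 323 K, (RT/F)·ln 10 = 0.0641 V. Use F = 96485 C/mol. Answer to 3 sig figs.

The standard cell potential is +0.80 − (−2.37) = +3.17 V, with n = 2 electrons in the balanced equation.
The reaction quotient is [Mg2+(aq)] / [Ag+(aq)]^2 = 181; by Nernst, E = +3.17 − (0.0641/2)(2.257) = +3.0977 V.
ΔG = −nFE = −(2)(96485)(+3.0977) J/mol = −598 kJ/mol.

−598 kJ/mol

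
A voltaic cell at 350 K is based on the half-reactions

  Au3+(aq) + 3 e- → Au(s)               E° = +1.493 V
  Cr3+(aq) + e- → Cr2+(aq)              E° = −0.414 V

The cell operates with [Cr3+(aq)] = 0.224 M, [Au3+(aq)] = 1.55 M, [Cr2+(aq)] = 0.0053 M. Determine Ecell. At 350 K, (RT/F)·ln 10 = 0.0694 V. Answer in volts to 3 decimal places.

The Au³⁺/Au couple has the more positive E°, so it is the cathode; Cr³⁺/Cr²⁺ is the anode.
E°cell = E°cat − E°an = +1.493 − (−0.414) = +1.907 V; n = 3.
The balanced reaction is Au3+(aq) + 3 Cr2+(aq) → Au(s) + 3 Cr3+(aq), so Q = [Cr3+(aq)]^3 / ([Au3+(aq)]·[Cr2+(aq)]^3) = 4.87×10^4 and log Q = 4.688.
Applying E = E° − (RT ln10/nF)·log Q gives +1.907 − (0.0694/3)(4.688) = +1.799 V.

+1.799 V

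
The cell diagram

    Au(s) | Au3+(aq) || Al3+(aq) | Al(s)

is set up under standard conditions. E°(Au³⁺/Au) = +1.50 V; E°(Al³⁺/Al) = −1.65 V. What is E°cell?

−3.15 V

By convention the left-hand electrode in cell notation is the anode (oxidation) and the right-hand electrode is the cathode (reduction).
E°cell = E°(right) − E°(left) = −1.65 − (+1.50) = −3.15 V.
The negative sign shows that, as written, the cell would require an external voltage to drive the reaction.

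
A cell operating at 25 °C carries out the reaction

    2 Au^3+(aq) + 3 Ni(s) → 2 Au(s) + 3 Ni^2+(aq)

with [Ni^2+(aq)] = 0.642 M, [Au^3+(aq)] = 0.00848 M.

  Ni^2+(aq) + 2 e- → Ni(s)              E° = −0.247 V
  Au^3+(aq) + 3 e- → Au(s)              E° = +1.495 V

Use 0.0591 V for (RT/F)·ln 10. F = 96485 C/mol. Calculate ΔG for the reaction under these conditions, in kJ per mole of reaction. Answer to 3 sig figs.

E°cell = +1.495 − (−0.247) = +1.742 V; the balanced reaction transfers n = 6 electrons.
Here Q = [Ni^2+(aq)]^3 / [Au^3+(aq)]^2 = 3.68×10^3 (log Q = 3.566), giving E = +1.742 − (0.0591/6)·(3.566) = +1.7069 V.
Then ΔG = −nFE = −6 × 96485 × +1.7069 J/mol = −988 kJ/mol.

−988 kJ/mol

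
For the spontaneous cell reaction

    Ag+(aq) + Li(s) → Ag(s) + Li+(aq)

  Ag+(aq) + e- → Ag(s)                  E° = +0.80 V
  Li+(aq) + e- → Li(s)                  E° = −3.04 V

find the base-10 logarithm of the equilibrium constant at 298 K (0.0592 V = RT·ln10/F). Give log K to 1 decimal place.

The Ag⁺/Ag couple is reduced (cathode); E°cell = +0.80 − (−3.04) = +3.84 V with n = 1.
At equilibrium E = 0, so log K = nE°cell / 0.0592 = (1)(+3.84) / 0.0592 = 64.9.

log K = 64.9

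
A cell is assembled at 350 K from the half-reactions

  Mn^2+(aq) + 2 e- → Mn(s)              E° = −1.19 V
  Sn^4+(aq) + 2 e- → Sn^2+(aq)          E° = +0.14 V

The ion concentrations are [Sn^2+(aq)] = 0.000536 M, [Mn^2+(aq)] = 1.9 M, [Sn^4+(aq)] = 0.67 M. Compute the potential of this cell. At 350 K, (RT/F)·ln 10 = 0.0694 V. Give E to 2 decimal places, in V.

+1.43 V

Since E°(Sn⁴⁺/Sn²⁺) > E°(Mn²⁺/Mn), Sn⁴⁺/Sn²⁺ serves as the cathode.
The standard potential is +0.14 − (−1.19) = +1.33 V and the balanced reaction transfers n = 2 electrons.
Balancing gives Sn^4+(aq) + Mn(s) → Sn^2+(aq) + Mn^2+(aq); hence Q = ([Sn^2+(aq)]·[Mn^2+(aq)]) / [Sn^4+(aq)] = 0.00152 (log Q = −2.818).
Applying E = E° − (RT ln10/nF)·log Q gives +1.33 − (0.0694/2)(−2.818) = +1.43 V.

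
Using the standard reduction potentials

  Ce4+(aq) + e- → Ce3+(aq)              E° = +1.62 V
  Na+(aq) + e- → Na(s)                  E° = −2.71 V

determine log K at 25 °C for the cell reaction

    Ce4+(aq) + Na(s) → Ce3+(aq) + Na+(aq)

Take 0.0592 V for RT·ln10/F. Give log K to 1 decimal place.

log K = 73.1

The Ce⁴⁺/Ce³⁺ couple is reduced (cathode); E°cell = +1.62 − (−2.71) = +4.33 V with n = 1.
At equilibrium E = 0, so log K = nE°cell / 0.0592 = (1)(+4.33) / 0.0592 = 73.1.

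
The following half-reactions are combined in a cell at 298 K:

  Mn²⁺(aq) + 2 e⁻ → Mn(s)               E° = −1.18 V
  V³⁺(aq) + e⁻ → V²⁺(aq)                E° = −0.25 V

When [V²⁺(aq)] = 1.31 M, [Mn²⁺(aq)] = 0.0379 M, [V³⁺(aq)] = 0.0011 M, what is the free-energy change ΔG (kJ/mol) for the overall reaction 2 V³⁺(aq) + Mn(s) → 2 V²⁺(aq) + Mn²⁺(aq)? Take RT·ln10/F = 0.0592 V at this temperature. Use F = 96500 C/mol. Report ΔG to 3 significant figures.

−152 kJ/mol

The standard cell potential is −0.25 − (−1.18) = +0.93 V, with n = 2 electrons in the balanced equation.
The reaction quotient is ([V²⁺(aq)]^2·[Mn²⁺(aq)]) / [V³⁺(aq)]^2 = 5.38×10^4; by Nernst, E = +0.93 − (0.0592/2)(4.730) = +0.7900 V.
Finally ΔG = −nFE = −(2)(96500 C/mol)(+0.7900 V) = −152 kJ/mol.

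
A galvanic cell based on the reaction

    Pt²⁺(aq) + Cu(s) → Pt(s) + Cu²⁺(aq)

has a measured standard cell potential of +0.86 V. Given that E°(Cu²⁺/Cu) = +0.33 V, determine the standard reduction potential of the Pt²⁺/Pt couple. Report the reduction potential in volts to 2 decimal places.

+1.19 V

In the reaction as written the Pt²⁺/Pt couple is reduced (cathode) and Cu²⁺/Cu is oxidized (anode), so E°cell = E°(Pt²⁺/Pt) − E°(Cu²⁺/Cu).
E°(Pt²⁺/Pt) = E°cell + E°(anode) = +0.86 + (+0.33) = +1.19 V.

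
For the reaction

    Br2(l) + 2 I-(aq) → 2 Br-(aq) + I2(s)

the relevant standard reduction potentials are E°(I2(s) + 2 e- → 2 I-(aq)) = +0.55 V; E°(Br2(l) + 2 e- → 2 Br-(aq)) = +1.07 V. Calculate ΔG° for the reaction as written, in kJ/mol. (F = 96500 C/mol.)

−100 kJ/mol

In the reaction as written Br2(l) is reduced, so the Br₂/Br⁻ couple is the cathode and I₂/I⁻ is the anode.
E°cell = +1.07 − (+0.55) = +0.52 V; balancing electrons gives n = 2.
ΔG° = −nFE°cell = −(2)(96500)(+0.52) J/mol = −100 kJ/mol.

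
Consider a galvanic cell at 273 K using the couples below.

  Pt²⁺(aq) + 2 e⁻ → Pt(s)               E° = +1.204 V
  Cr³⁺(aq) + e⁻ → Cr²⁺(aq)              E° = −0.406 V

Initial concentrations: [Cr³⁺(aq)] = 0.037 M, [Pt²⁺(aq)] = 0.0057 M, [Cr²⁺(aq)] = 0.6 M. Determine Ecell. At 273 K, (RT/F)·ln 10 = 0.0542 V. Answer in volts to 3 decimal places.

Pt²⁺/Pt is reduced (cathode, E° = +1.204 V) and Cr³⁺/Cr²⁺ is oxidized (anode).
The standard potential is +1.204 − (−0.406) = +1.610 V and the balanced reaction transfers n = 2 electrons.
Balancing gives Pt²⁺(aq) + 2 Cr²⁺(aq) → Pt(s) + 2 Cr³⁺(aq); hence Q = [Cr³⁺(aq)]^2 / ([Pt²⁺(aq)]·[Cr²⁺(aq)]^2) = 0.667 (log Q = −0.176).
By the Nernst equation, E = +1.610 − (0.0542/2)·(−0.176) = +1.615 V.

+1.615 V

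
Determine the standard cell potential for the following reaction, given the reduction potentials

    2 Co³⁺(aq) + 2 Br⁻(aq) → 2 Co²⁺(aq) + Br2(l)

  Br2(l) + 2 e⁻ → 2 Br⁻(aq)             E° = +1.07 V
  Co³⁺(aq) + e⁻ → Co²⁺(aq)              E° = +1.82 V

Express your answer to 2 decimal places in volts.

+0.75 V

In the reaction as written, Co³⁺(aq) is reduced (cathode) and Br2(l) is produced by oxidation at the anode.
E°cell = E°(cathode) − E°(anode) = +1.82 − (+1.07) = +0.75 V.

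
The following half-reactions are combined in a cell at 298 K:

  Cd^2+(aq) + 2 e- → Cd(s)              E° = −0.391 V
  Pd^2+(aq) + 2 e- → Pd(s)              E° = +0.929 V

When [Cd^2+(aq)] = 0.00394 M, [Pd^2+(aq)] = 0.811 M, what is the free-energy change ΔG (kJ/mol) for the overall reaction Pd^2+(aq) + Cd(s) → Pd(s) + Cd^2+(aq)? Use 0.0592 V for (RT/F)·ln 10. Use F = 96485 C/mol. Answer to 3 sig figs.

−268 kJ/mol

With Pd²⁺/Pd reduced at the cathode, E°cell = +0.929 − (−0.391) = +1.320 V and n = 2.
The reaction quotient is [Cd^2+(aq)] / [Pd^2+(aq)] = 0.00486; by Nernst, E = +1.320 − (0.0592/2)(−2.314) = +1.3885 V.
Then ΔG = −nFE = −2 × 96485 × +1.3885 J/mol = −268 kJ/mol.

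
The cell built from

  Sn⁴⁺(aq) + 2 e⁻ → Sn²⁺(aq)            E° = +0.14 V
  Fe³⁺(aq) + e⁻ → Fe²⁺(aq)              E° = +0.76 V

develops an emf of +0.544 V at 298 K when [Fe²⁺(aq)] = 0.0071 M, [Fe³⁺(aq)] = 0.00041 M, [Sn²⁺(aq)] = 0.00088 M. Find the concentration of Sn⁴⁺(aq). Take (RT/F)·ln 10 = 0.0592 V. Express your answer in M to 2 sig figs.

The Fe³⁺/Fe²⁺ couple has the larger reduction potential, so it is the cathode: E°cell = +0.76 − (+0.14) = +0.62 V and n = 2.
From the Nernst equation, log Q = n(E° − E)/0.0592 = 2·(+0.62 − (+0.544))/0.0592 = 2.568.
The balanced reaction is 2 Fe³⁺(aq) + Sn²⁺(aq) → 2 Fe²⁺(aq) + Sn⁴⁺(aq), so Q = ([Fe²⁺(aq)]^2·[Sn⁴⁺(aq)]) / ([Fe³⁺(aq)]^2·[Sn²⁺(aq)]).
Solving for the unknown gives log [Sn⁴⁺(aq)] = −2.964, so [Sn⁴⁺(aq)] ≈ 0.0011 M.

0.0011 M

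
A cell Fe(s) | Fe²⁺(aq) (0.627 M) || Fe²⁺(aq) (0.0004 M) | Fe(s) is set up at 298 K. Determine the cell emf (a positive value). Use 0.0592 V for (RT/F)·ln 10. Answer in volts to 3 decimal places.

For a concentration cell E°cell = 0, since both electrodes use the same couple.
The compartment with the higher Fe²⁺(aq) concentration (0.627 M) acts as the cathode; ions are reduced there and produced at the dilute (0.0004 M) anode.
With n = 2, Ecell = −(0.0592/2)·log([dilute]/[conc]) = −(0.0592/2)·log(0.0004/0.627) = +0.095 V.

0.095 V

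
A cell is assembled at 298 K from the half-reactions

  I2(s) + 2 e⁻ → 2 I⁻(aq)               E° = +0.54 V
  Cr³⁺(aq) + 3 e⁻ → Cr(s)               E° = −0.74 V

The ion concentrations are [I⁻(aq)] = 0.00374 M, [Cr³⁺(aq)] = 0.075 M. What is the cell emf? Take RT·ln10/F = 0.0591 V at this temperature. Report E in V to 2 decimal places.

+1.45 V

The I₂/I⁻ couple has the more positive E°, so it is the cathode; Cr³⁺/Cr is the anode.
E°cell = E°cat − E°an = +0.54 − (−0.74) = +1.28 V; n = 6.
For the overall reaction 3 I2(s) + 2 Cr(s) → 6 I⁻(aq) + 2 Cr³⁺(aq), Q = [I⁻(aq)]^6·[Cr³⁺(aq)]^2 = 1.54×10^−17, giving log Q = −16.813.
E = E° − (0.0591/n)·log Q = +1.28 − (0.0591/6)(−16.813) = +1.45 V.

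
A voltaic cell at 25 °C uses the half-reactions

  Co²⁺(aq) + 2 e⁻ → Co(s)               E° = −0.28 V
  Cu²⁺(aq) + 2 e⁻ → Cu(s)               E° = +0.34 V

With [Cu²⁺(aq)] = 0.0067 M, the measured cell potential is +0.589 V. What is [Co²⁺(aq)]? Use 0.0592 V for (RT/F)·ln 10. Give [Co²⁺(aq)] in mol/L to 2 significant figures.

0.075 M

The Cu²⁺/Cu couple has the larger reduction potential, so it is the cathode: E°cell = +0.34 − (−0.28) = +0.62 V and n = 2.
Since E = E° − (0.0592/n)·log Q, log Q = n(E° − E)/0.0592 = 1.047.
The balanced reaction is Cu²⁺(aq) + Co(s) → Cu(s) + Co²⁺(aq), so Q = [Co²⁺(aq)] / [Cu²⁺(aq)].
Substituting the known concentrations and solving, log [Co²⁺(aq)] = −1.127 and [Co²⁺(aq)] = 0.075 M.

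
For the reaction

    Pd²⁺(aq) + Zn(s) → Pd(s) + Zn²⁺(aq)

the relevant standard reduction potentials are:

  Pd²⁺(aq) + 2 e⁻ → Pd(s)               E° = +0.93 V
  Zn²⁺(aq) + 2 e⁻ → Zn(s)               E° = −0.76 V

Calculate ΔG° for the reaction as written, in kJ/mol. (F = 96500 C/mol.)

In the reaction as written Pd²⁺(aq) is reduced, so the Pd²⁺/Pd couple is the cathode and Zn²⁺/Zn is the anode.
E°cell = +0.93 − (−0.76) = +1.69 V; balancing electrons gives n = 2.
ΔG° = −nFE°cell = −(2)(96500)(+1.69) J/mol = −326 kJ/mol.

−326 kJ/mol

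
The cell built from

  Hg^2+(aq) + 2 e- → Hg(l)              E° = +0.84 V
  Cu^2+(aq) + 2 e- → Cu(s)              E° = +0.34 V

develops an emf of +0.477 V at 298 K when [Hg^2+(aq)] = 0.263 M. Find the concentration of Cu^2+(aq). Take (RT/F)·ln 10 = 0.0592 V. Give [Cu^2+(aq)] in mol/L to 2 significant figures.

1.6 M

The Hg²⁺/Hg couple has the larger reduction potential, so it is the cathode: E°cell = +0.84 − (+0.34) = +0.50 V and n = 2.
Rearranging E = E° − (0.0592/n)·log Q gives log Q = 2(+0.50 − (+0.477))/0.0592 = 0.777.
For Hg^2+(aq) + Cu(s) → Hg(l) + Cu^2+(aq), the reaction quotient is Q = [Cu^2+(aq)] / [Hg^2+(aq)].
Isolating [Cu^2+(aq)] in Q = 10^{0.777} yields log [Cu^2+(aq)] = 0.197, i.e. 1.6 M.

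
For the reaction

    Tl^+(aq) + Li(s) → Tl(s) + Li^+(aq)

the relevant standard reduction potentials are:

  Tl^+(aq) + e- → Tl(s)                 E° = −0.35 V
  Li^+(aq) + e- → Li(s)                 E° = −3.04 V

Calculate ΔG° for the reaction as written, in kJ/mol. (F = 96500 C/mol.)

In the reaction as written Tl^+(aq) is reduced, so the Tl⁺/Tl couple is the cathode and Li⁺/Li is the anode.
E°cell = −0.35 − (−3.04) = +2.69 V; balancing electrons gives n = 1.
ΔG° = −nFE°cell = −(1)(96500)(+2.69) J/mol = −260 kJ/mol.

−260 kJ/mol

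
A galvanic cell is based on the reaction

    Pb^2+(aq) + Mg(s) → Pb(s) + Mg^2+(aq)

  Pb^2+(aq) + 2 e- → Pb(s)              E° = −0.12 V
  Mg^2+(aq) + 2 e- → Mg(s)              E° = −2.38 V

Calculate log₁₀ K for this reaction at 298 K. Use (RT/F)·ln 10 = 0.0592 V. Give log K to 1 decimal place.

log K = 76.4

The Pb²⁺/Pb couple is reduced (cathode); E°cell = −0.12 − (−2.38) = +2.26 V with n = 2.
At equilibrium E = 0, so log K = nE°cell / 0.0592 = (2)(+2.26) / 0.0592 = 76.4.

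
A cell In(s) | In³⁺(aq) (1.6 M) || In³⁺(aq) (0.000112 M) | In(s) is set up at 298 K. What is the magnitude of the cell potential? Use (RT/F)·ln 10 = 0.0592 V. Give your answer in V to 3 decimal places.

0.082 V

For a concentration cell E°cell = 0, since both electrodes use the same couple.
The compartment with the higher In³⁺(aq) concentration (1.6 M) acts as the cathode; ions are reduced there and produced at the dilute (0.000112 M) anode.
With n = 3, Ecell = −(0.0592/3)·log([dilute]/[conc]) = −(0.0592/3)·log(0.000112/1.6) = +0.082 V.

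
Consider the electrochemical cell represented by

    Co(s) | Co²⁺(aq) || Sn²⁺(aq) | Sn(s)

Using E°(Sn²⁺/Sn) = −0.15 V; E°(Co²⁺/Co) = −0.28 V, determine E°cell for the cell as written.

By convention the left-hand electrode in cell notation is the anode (oxidation) and the right-hand electrode is the cathode (reduction).
E°cell = E°(right) − E°(left) = −0.15 − (−0.28) = +0.13 V.

+0.13 V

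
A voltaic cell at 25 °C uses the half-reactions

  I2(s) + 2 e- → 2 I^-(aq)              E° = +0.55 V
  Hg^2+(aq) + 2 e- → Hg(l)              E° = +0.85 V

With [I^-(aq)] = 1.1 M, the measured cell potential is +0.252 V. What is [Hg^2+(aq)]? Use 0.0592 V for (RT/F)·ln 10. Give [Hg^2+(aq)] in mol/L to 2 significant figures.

The Hg²⁺/Hg couple has the larger reduction potential, so it is the cathode: E°cell = +0.85 − (+0.55) = +0.30 V and n = 2.
Since E = E° − (0.0592/n)·log Q, log Q = n(E° − E)/0.0592 = 1.622.
Balancing electrons gives Hg^2+(aq) + 2 I^-(aq) → Hg(l) + I2(s); thus Q = 1 / ([Hg^2+(aq)]·[I^-(aq)]^2).
Solving for the unknown gives log [Hg^2+(aq)] = −1.705, so [Hg^2+(aq)] ≈ 0.020 M.

0.020 M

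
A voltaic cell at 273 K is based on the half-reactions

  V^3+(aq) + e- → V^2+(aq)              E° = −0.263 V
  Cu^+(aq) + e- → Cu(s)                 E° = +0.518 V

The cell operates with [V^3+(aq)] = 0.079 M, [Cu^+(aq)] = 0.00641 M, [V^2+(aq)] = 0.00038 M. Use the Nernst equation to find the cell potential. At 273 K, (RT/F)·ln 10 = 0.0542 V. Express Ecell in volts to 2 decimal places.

+0.54 V

Cu⁺/Cu is reduced (cathode, E° = +0.518 V) and V³⁺/V²⁺ is oxidized (anode).
E°cell = +0.518 − (−0.263) = +0.781 V, with n = 1 electron transferred.
For the overall reaction Cu^+(aq) + V^2+(aq) → Cu(s) + V^3+(aq), Q = [V^3+(aq)] / ([Cu^+(aq)]·[V^2+(aq)]) = 3.24×10^4, giving log Q = 4.511.
E = E° − (0.0542/n)·log Q = +0.781 − (0.0542/1)(4.511) = +0.54 V.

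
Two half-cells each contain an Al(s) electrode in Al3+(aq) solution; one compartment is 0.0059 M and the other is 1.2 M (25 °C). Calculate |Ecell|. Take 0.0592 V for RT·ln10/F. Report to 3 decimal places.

For a concentration cell E°cell = 0, since both electrodes use the same couple.
The compartment with the higher Al3+(aq) concentration (1.2 M) acts as the cathode; ions are reduced there and produced at the dilute (0.0059 M) anode.
With n = 3, Ecell = −(0.0592/3)·log([dilute]/[conc]) = −(0.0592/3)·log(0.0059/1.2) = +0.046 V.

0.046 V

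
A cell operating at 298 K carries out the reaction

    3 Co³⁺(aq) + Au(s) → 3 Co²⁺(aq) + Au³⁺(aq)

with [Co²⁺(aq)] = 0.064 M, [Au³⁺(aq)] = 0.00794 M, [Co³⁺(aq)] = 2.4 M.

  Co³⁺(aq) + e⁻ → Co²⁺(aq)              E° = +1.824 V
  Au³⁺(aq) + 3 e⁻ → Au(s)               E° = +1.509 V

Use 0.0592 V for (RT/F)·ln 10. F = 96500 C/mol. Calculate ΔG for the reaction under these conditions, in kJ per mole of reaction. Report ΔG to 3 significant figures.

The standard cell potential is +1.824 − (+1.509) = +0.315 V, with n = 3 electrons in the balanced equation.
Here Q = ([Co²⁺(aq)]^3·[Au³⁺(aq)]) / [Co³⁺(aq)]^3 = 1.51×10^−7 (log Q = −6.822), giving E = +0.315 − (0.0592/3)·(−6.822) = +0.4496 V.
Then ΔG = −nFE = −3 × 96500 × +0.4496 J/mol = −130 kJ/mol.

−130 kJ/mol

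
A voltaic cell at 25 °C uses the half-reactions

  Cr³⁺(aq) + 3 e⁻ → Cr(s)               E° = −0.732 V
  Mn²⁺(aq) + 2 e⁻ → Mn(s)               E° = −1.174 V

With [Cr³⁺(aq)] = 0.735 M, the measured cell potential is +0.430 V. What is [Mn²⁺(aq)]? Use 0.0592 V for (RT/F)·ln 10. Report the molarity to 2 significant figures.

With Cr³⁺/Cr at the cathode and Mn²⁺/Mn at the anode, E°cell = −0.732 − (−1.174) = +0.442 V (n = 6).
Since E = E° − (0.0592/n)·log Q, log Q = n(E° − E)/0.0592 = 1.216.
The balanced reaction is 2 Cr³⁺(aq) + 3 Mn(s) → 2 Cr(s) + 3 Mn²⁺(aq), so Q = [Mn²⁺(aq)]^3 / [Cr³⁺(aq)]^2.
Solving for the unknown gives log [Mn²⁺(aq)] = 0.316, so [Mn²⁺(aq)] ≈ 2.1 M.

2.1 M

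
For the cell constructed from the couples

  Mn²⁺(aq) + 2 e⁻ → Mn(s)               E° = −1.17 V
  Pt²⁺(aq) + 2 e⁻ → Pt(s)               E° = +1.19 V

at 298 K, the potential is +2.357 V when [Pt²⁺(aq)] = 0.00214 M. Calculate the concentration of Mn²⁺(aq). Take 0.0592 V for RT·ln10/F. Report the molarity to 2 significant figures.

0.0027 M

Pt²⁺/Pt is the cathode (higher E°); E°cell = +1.19 − (−1.17) = +2.36 V with n = 2.
From the Nernst equation, log Q = n(E° − E)/0.0592 = 2·(+2.36 − (+2.357))/0.0592 = 0.101.
For Pt²⁺(aq) + Mn(s) → Pt(s) + Mn²⁺(aq), the reaction quotient is Q = [Mn²⁺(aq)] / [Pt²⁺(aq)].
Solving for the unknown gives log [Mn²⁺(aq)] = −2.569, so [Mn²⁺(aq)] ≈ 0.0027 M.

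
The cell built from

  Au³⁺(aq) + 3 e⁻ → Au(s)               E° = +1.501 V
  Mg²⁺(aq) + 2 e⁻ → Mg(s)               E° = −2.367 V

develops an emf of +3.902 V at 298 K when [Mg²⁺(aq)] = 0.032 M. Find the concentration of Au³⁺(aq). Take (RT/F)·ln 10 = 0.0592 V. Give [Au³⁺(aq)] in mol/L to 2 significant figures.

0.30 M

Au³⁺/Au is the cathode (higher E°); E°cell = +1.501 − (−2.367) = +3.868 V with n = 6.
Since E = E° − (0.0592/n)·log Q, log Q = n(E° − E)/0.0592 = −3.446.
The balanced reaction is 2 Au³⁺(aq) + 3 Mg(s) → 2 Au(s) + 3 Mg²⁺(aq), so Q = [Mg²⁺(aq)]^3 / [Au³⁺(aq)]^2.
Isolating [Au³⁺(aq)] in Q = 10^{−3.446} yields log [Au³⁺(aq)] = −0.519, i.e. 0.30 M.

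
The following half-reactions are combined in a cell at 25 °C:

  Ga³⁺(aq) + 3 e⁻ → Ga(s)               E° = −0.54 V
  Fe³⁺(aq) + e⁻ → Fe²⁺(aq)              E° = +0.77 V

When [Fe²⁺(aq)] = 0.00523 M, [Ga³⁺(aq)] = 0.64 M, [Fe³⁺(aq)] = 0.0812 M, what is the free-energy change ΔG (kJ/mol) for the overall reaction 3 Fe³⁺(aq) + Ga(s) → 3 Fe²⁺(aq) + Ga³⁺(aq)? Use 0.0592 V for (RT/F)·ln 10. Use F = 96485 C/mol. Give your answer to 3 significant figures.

−401 kJ/mol

E°cell = +0.77 − (−0.54) = +1.31 V; the balanced reaction transfers n = 3 electrons.
The reaction quotient is ([Fe²⁺(aq)]^3·[Ga³⁺(aq)]) / [Fe³⁺(aq)]^3 = 0.000171; by Nernst, E = +1.31 − (0.0592/3)(−3.767) = +1.3843 V.
Finally ΔG = −nFE = −(3)(96485 C/mol)(+1.3843 V) = −401 kJ/mol.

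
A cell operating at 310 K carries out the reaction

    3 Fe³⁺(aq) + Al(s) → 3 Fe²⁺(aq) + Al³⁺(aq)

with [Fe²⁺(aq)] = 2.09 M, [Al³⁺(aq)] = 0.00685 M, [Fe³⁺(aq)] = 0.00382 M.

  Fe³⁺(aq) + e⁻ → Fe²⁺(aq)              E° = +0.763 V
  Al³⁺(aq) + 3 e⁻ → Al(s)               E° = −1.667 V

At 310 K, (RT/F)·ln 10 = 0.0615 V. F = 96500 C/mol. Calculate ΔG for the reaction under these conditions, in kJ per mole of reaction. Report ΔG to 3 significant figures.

−668 kJ/mol

E°cell = +0.763 − (−1.667) = +2.430 V; the balanced reaction transfers n = 3 electrons.
Here Q = ([Fe²⁺(aq)]^3·[Al³⁺(aq)]) / [Fe³⁺(aq)]^3 = 1.12×10^6 (log Q = 6.050), giving E = +2.430 − (0.0615/3)·(6.050) = +2.3060 V.
Finally ΔG = −nFE = −(3)(96500 C/mol)(+2.3060 V) = −668 kJ/mol.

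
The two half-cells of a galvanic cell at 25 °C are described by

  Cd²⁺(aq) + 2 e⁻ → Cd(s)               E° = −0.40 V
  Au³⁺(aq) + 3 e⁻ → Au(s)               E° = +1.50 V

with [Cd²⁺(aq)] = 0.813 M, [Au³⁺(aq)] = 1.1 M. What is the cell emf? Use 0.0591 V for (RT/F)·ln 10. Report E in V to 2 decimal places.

+1.90 V

Au³⁺/Au is reduced (cathode, E° = +1.50 V) and Cd²⁺/Cd is oxidized (anode).
E°cell = +1.50 − (−0.40) = +1.90 V, with n = 6 electrons transferred.
The balanced reaction is 2 Au³⁺(aq) + 3 Cd(s) → 2 Au(s) + 3 Cd²⁺(aq), so Q = [Cd²⁺(aq)]^3 / [Au³⁺(aq)]^2 = 0.444 and log Q = −0.353.
E = E° − (0.0591/n)·log Q = +1.90 − (0.0591/6)(−0.353) = +1.90 V.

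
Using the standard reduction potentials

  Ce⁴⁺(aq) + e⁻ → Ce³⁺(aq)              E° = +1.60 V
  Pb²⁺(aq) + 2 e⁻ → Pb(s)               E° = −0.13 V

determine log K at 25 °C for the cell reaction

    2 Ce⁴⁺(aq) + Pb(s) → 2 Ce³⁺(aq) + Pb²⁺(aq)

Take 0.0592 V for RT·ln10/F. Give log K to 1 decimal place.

The Ce⁴⁺/Ce³⁺ couple is reduced (cathode); E°cell = +1.60 − (−0.13) = +1.73 V with n = 2.
At equilibrium E = 0, so log K = nE°cell / 0.0592 = (2)(+1.73) / 0.0592 = 58.4.

log K = 58.4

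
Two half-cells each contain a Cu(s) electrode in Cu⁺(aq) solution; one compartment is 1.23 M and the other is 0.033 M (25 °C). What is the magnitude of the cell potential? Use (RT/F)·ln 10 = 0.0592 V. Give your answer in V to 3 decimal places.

0.093 V

For a concentration cell E°cell = 0, since both electrodes use the same couple.
The compartment with the higher Cu⁺(aq) concentration (1.23 M) acts as the cathode; ions are reduced there and produced at the dilute (0.033 M) anode.
With n = 1, Ecell = −(0.0592/1)·log([dilute]/[conc]) = −(0.0592/1)·log(0.033/1.23) = +0.093 V.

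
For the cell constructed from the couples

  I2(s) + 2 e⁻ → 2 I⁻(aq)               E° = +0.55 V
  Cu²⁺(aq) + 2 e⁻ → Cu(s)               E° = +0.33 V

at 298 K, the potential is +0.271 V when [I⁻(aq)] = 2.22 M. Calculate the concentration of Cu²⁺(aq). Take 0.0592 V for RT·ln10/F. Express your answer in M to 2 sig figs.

I₂/I⁻ is the cathode (higher E°); E°cell = +0.55 − (+0.33) = +0.22 V with n = 2.
From the Nernst equation, log Q = n(E° − E)/0.0592 = 2·(+0.22 − (+0.271))/0.0592 = −1.723.
Balancing electrons gives I2(s) + Cu(s) → 2 I⁻(aq) + Cu²⁺(aq); thus Q = [I⁻(aq)]^2·[Cu²⁺(aq)].
Isolating [Cu²⁺(aq)] in Q = 10^{−1.723} yields log [Cu²⁺(aq)] = −2.416, i.e. 0.0038 M.

0.0038 M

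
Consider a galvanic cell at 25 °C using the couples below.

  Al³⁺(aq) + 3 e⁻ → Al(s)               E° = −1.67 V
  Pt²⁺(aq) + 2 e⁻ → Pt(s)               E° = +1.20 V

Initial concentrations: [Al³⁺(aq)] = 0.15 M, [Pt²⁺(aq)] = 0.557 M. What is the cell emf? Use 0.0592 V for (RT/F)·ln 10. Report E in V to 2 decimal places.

Pt²⁺/Pt is reduced (cathode, E° = +1.20 V) and Al³⁺/Al is oxidized (anode).
E°cell = E°cat − E°an = +1.20 − (−1.67) = +2.87 V; n = 6.
Balancing gives 3 Pt²⁺(aq) + 2 Al(s) → 3 Pt(s) + 2 Al³⁺(aq); hence Q = [Al³⁺(aq)]^2 / [Pt²⁺(aq)]^3 = 0.13 (log Q = −0.885).
By the Nernst equation, E = +2.87 − (0.0592/6)·(−0.885) = +2.88 V.

+2.88 V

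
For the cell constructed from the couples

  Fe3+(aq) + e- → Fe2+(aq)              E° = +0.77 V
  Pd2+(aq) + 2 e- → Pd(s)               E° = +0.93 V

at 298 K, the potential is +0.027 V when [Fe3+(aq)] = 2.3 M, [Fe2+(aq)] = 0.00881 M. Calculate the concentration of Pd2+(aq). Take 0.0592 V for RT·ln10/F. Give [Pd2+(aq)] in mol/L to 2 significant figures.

Pd²⁺/Pd is the cathode (higher E°); E°cell = +0.93 − (+0.77) = +0.16 V with n = 2.
Rearranging E = E° − (0.0592/n)·log Q gives log Q = 2(+0.16 − (+0.027))/0.0592 = 4.493.
For Pd2+(aq) + 2 Fe2+(aq) → Pd(s) + 2 Fe3+(aq), the reaction quotient is Q = [Fe3+(aq)]^2 / ([Pd2+(aq)]·[Fe2+(aq)]^2).
Isolating [Pd2+(aq)] in Q = 10^{4.493} yields log [Pd2+(aq)] = 0.341, i.e. 2.2 M.

2.2 M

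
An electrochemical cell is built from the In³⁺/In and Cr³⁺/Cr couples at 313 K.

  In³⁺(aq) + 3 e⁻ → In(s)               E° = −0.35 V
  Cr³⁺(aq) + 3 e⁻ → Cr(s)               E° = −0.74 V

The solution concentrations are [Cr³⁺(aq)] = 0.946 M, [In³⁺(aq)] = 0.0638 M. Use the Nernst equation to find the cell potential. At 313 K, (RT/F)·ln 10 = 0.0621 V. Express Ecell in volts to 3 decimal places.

+0.366 V

In³⁺/In is reduced (cathode, E° = −0.35 V) and Cr³⁺/Cr is oxidized (anode).
E°cell = −0.35 − (−0.74) = +0.39 V, with n = 3 electrons transferred.
The balanced reaction is In³⁺(aq) + Cr(s) → In(s) + Cr³⁺(aq), so Q = [Cr³⁺(aq)] / [In³⁺(aq)] = 14.8 and log Q = 1.171.
Applying E = E° − (RT ln10/nF)·log Q gives +0.39 − (0.0621/3)(1.171) = +0.366 V.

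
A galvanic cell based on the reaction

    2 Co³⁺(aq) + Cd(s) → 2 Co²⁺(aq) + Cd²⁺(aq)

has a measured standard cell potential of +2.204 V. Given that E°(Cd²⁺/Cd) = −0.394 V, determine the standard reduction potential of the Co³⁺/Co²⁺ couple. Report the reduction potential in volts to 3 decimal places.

+1.810 V

In the reaction as written the Co³⁺/Co²⁺ couple is reduced (cathode) and Cd²⁺/Cd is oxidized (anode), so E°cell = E°(Co³⁺/Co²⁺) − E°(Cd²⁺/Cd).
E°(Co³⁺/Co²⁺) = E°cell + E°(anode) = +2.204 + (−0.394) = +1.810 V.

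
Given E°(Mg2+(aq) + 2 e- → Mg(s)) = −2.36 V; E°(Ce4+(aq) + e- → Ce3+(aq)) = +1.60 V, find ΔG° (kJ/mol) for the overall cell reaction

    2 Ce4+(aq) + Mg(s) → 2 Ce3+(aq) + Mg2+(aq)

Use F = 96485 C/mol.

In the reaction as written Ce4+(aq) is reduced, so the Ce⁴⁺/Ce³⁺ couple is the cathode and Mg²⁺/Mg is the anode.
E°cell = +1.60 − (−2.36) = +3.96 V; balancing electrons gives n = 2.
ΔG° = −nFE°cell = −(2)(96485)(+3.96) J/mol = −764 kJ/mol.

−764 kJ/mol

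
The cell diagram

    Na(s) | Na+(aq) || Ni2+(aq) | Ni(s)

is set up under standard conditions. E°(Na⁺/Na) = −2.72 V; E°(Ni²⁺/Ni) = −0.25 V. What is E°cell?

+2.47 V

By convention the left-hand electrode in cell notation is the anode (oxidation) and the right-hand electrode is the cathode (reduction).
E°cell = E°(right) − E°(left) = −0.25 − (−2.72) = +2.47 V.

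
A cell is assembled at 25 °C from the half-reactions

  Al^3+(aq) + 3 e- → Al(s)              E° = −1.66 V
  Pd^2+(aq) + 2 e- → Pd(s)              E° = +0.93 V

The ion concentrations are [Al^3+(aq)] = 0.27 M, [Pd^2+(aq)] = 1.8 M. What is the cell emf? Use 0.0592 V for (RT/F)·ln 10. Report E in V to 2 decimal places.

The Pd²⁺/Pd couple has the more positive E°, so it is the cathode; Al³⁺/Al is the anode.
E°cell = +0.93 − (−1.66) = +2.59 V, with n = 6 electrons transferred.
For the overall reaction 3 Pd^2+(aq) + 2 Al(s) → 3 Pd(s) + 2 Al^3+(aq), Q = [Al^3+(aq)]^2 / [Pd^2+(aq)]^3 = 0.0125, giving log Q = −1.903.
E = E° − (0.0592/n)·log Q = +2.59 − (0.0592/6)(−1.903) = +2.61 V.

+2.61 V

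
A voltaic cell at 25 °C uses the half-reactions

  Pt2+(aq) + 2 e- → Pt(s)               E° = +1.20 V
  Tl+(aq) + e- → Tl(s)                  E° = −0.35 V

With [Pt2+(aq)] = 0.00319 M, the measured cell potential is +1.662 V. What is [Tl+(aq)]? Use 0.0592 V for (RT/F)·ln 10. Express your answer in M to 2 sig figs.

Pt²⁺/Pt is the cathode (higher E°); E°cell = +1.20 − (−0.35) = +1.55 V with n = 2.
Since E = E° − (0.0592/n)·log Q, log Q = n(E° − E)/0.0592 = −3.784.
For Pt2+(aq) + 2 Tl(s) → Pt(s) + 2 Tl+(aq), the reaction quotient is Q = [Tl+(aq)]^2 / [Pt2+(aq)].
Substituting the known concentrations and solving, log [Tl+(aq)] = −3.140 and [Tl+(aq)] = 0.00072 M.

0.00072 M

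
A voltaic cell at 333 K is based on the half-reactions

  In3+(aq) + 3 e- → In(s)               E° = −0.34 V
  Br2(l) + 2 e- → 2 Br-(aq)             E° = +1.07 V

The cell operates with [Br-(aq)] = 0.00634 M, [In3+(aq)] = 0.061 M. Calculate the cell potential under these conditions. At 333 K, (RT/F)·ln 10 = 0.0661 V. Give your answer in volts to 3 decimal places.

Since E°(Br₂/Br⁻) > E°(In³⁺/In), Br₂/Br⁻ serves as the cathode.
The standard potential is +1.07 − (−0.34) = +1.41 V and the balanced reaction transfers n = 6 electrons.
For the overall reaction 3 Br2(l) + 2 In(s) → 6 Br-(aq) + 2 In3+(aq), Q = [Br-(aq)]^6·[In3+(aq)]^2 = 2.42×10^−16, giving log Q = −15.617.
E = E° − (0.0661/n)·log Q = +1.41 − (0.0661/6)(−15.617) = +1.582 V.

+1.582 V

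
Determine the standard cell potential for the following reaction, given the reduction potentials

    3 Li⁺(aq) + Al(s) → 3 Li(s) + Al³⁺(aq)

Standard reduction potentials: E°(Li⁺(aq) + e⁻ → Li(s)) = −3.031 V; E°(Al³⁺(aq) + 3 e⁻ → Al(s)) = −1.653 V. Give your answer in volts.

−1.378 V

Li⁺(aq) gains electrons, so the Li⁺/Li couple is the cathode; the Al³⁺/Al couple is the anode.
E°cell = E°(cathode) − E°(anode) = −3.031 − (−1.653) = −1.378 V.
The negative E°cell means the reaction is non-spontaneous in the direction written.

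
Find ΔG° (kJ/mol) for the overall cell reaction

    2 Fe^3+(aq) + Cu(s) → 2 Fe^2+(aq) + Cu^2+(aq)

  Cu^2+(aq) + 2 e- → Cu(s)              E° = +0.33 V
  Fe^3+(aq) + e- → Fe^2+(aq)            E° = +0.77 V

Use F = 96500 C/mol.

In the reaction as written Fe^3+(aq) is reduced, so the Fe³⁺/Fe²⁺ couple is the cathode and Cu²⁺/Cu is the anode.
E°cell = +0.77 − (+0.33) = +0.44 V; balancing electrons gives n = 2.
ΔG° = −nFE°cell = −(2)(96500)(+0.44) J/mol = −84.9 kJ/mol.

−84.9 kJ/mol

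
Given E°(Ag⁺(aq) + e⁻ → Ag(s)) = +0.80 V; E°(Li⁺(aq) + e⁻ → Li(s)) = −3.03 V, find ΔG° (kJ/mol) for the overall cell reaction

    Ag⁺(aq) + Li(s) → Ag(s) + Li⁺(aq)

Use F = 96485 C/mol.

−370 kJ/mol

In the reaction as written Ag⁺(aq) is reduced, so the Ag⁺/Ag couple is the cathode and Li⁺/Li is the anode.
E°cell = +0.80 − (−3.03) = +3.83 V; balancing electrons gives n = 1.
ΔG° = −nFE°cell = −(1)(96485)(+3.83) J/mol = −370 kJ/mol.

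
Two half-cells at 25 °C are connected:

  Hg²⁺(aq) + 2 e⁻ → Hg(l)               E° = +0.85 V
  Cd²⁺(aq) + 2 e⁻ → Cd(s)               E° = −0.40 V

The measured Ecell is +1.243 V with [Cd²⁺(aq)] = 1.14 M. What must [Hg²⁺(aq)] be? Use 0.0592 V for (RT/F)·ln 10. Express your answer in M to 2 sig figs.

The Hg²⁺/Hg couple has the larger reduction potential, so it is the cathode: E°cell = +0.85 − (−0.40) = +1.25 V and n = 2.
Since E = E° − (0.0592/n)·log Q, log Q = n(E° − E)/0.0592 = 0.236.
Balancing electrons gives Hg²⁺(aq) + Cd(s) → Hg(l) + Cd²⁺(aq); thus Q = [Cd²⁺(aq)] / [Hg²⁺(aq)].
Solving for the unknown gives log [Hg²⁺(aq)] = −0.179, so [Hg²⁺(aq)] ≈ 0.66 M.

0.66 M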